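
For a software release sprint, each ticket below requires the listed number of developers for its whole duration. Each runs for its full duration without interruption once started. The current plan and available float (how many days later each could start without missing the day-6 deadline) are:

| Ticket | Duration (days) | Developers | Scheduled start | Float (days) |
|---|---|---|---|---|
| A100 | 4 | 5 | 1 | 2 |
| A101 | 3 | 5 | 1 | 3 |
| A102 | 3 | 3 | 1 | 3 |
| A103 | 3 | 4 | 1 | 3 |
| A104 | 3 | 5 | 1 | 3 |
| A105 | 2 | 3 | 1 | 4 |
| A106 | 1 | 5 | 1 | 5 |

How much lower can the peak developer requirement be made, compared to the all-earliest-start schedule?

15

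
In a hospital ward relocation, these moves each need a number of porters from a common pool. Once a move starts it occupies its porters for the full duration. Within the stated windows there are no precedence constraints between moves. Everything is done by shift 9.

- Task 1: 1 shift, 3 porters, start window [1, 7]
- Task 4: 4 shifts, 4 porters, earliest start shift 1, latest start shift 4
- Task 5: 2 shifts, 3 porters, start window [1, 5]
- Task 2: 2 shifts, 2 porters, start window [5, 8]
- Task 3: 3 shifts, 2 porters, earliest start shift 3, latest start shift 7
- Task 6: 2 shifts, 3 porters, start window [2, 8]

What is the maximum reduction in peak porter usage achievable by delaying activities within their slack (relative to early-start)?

Early-start peak: s1:10  s2:10  s3:9  s4:6  s5:4  s6:2  s7:0  s8:0  s9:0 ⇒ 10.
Leveled (Task 1@7, Task 4@1, Task 5@5, Task 2@5, Task 3@7, Task 6@8): s1:4  s2:4  s3:4  s4:4  s5:5  s6:5  s7:5  s8:5  s9:5 ⇒ 5.
Reduction 10 − 5 = 5.

5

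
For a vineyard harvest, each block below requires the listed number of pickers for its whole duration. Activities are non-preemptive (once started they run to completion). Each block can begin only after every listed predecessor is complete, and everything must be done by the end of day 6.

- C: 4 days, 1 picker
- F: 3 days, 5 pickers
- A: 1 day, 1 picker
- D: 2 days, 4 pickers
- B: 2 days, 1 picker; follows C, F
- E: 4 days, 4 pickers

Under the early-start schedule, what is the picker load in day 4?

5

At early start, day 4 has: C, E.
Demand: 1 + 4 = 5.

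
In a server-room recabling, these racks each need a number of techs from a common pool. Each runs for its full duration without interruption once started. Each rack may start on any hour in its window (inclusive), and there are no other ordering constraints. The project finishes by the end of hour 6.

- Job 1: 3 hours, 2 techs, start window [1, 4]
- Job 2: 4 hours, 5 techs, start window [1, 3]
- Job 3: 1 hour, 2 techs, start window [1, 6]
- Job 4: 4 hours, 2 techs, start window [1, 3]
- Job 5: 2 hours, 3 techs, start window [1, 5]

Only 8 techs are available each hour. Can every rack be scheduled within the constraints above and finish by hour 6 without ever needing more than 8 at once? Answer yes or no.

no

The minimum achievable peak is 9; 8 < 9, so no feasible schedule stays within the cap.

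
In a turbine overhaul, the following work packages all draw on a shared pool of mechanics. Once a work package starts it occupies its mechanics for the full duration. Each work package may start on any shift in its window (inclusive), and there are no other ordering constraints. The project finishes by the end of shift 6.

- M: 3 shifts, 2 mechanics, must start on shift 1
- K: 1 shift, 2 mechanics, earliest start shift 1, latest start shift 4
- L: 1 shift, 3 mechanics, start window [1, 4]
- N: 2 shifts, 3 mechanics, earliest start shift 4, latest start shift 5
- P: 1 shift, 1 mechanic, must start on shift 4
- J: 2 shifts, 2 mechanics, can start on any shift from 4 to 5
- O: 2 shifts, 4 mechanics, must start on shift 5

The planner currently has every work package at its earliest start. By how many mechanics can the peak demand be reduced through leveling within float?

Early-start peak: s1:7  s2:2  s3:2  s4:6  s5:9  s6:4 ⇒ 9.
Leveled (M@1, K@1, L@1, N@4, P@4, J@4, O@5): s1:7  s2:2  s3:2  s4:6  s5:9  s6:4 ⇒ 9.
Reduction 9 − 9 = 0.

0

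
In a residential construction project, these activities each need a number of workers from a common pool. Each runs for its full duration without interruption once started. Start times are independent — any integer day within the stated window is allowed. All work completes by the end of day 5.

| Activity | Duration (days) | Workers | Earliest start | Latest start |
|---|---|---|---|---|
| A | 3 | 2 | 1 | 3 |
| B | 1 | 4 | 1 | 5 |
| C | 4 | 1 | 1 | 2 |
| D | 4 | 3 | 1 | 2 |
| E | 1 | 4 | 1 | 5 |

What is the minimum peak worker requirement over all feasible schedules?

Early-start (A@1, B@1, C@1, D@1, E@1) gives peak 14: d1:14  d2:6  d3:6  d4:4  d5:0.
Shift D→2, E→5.
Schedule A@1, B@1, C@1, D@2, E@5: d1:7  d2:6  d3:6  d4:4  d5:7 — peak 7.

7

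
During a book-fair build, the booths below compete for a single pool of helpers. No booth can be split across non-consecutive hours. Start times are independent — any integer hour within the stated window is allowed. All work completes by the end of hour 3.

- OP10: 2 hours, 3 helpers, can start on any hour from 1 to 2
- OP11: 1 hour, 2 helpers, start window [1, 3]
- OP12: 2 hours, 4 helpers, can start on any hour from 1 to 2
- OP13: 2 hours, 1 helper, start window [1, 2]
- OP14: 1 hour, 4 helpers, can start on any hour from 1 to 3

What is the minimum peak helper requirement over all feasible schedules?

8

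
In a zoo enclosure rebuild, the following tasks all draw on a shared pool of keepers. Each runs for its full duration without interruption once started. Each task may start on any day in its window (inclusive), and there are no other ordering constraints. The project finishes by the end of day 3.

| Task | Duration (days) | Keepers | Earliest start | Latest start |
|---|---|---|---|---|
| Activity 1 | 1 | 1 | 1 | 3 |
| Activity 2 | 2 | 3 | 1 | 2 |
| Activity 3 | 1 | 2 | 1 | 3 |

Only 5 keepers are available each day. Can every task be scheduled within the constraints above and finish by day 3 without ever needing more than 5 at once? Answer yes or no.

yes

Schedule Activity 1@1, Activity 2@2, Activity 3@1: d1:3  d2:3  d3:3 — peak 3 ≤ 5.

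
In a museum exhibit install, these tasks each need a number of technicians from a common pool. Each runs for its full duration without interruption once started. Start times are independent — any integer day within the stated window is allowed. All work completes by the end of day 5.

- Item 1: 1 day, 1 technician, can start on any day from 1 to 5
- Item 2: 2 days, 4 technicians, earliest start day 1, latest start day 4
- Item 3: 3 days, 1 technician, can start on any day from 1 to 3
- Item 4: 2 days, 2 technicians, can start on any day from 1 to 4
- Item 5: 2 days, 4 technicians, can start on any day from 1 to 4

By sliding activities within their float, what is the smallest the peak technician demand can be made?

6

Early-start (Item 1@1, Item 2@1, Item 3@1, Item 4@1, Item 5@1) gives peak 12: d1:12  d2:11  d3:1  d4:0  d5:0.
Shift Item 4→3, Item 5→4.
Schedule Item 1@1, Item 2@1, Item 3@1, Item 4@3, Item 5@4: d1:6  d2:5  d3:3  d4:6  d5:4 — peak 6.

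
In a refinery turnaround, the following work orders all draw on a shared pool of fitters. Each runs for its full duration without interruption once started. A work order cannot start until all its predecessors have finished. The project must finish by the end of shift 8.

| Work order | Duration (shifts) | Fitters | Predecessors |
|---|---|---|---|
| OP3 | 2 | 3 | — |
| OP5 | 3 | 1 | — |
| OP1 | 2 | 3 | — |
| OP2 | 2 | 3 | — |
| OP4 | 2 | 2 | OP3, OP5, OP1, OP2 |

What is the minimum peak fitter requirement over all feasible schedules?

4

Early-start (OP3@1, OP5@1, OP1@1, OP2@1, OP4@4) gives peak 10: s1:10  s2:10  s3:1  s4:2  s5:2  s6:0  s7:0  s8:0.
Shift OP1→3, OP2→5, OP4→7.
Schedule OP3@1, OP5@1, OP1@3, OP2@5, OP4@7: s1:4  s2:4  s3:4  s4:3  s5:3  s6:3  s7:2  s8:2 — peak 4.
Total fitter-shifts = 25 over 8 shifts ⇒ peak ≥ ⌈25/8⌉ = 4, so 4 is optimal.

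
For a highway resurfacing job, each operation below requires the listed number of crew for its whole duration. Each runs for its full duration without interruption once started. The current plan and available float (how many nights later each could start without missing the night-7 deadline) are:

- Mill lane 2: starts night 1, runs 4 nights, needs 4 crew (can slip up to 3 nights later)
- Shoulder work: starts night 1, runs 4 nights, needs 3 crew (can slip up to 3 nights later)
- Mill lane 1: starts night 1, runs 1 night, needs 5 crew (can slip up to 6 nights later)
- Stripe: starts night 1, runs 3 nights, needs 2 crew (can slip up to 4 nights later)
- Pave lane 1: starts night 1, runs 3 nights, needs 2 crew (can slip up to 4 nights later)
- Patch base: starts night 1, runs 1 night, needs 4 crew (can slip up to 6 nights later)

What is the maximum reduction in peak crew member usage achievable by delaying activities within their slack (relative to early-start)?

12

Early-start peak: n1:20  n2:11  n3:11  n4:7  n5:0  n6:0  n7:0 ⇒ 20.
Leveled (Mill lane 2@1, Shoulder work@4, Mill lane 1@5, Stripe@1, Pave lane 1@1, Patch base@6): n1:8  n2:8  n3:8  n4:7  n5:8  n6:7  n7:3 ⇒ 8.
Reduction 20 − 8 = 12.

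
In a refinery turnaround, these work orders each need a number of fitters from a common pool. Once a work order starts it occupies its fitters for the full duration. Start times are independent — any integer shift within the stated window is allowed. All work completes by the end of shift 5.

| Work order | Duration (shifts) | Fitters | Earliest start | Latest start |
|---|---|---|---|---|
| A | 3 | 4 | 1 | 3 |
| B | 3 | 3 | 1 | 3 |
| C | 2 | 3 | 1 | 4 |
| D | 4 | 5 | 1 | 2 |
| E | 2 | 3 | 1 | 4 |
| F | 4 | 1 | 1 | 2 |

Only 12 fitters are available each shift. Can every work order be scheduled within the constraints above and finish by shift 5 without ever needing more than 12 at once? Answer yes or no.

The minimum achievable peak is 13; 12 < 13, so no feasible schedule stays within the cap.

no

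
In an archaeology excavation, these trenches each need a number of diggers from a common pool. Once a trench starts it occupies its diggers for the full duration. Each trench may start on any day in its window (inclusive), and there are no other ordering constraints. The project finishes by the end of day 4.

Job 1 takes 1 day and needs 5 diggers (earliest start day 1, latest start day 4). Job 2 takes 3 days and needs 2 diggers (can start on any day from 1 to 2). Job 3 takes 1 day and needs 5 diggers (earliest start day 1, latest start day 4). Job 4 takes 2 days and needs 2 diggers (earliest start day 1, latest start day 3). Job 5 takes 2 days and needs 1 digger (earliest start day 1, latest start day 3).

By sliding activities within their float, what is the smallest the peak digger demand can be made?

7

Early-start (Job 1@1, Job 2@1, Job 3@1, Job 4@1, Job 5@1) gives peak 15: d1:15  d2:5  d3:2  d4:0.
Shift Job 3→2, Job 4→3, Job 5→3.
Schedule Job 1@1, Job 2@1, Job 3@2, Job 4@3, Job 5@3: d1:7  d2:7  d3:5  d4:3 — peak 7.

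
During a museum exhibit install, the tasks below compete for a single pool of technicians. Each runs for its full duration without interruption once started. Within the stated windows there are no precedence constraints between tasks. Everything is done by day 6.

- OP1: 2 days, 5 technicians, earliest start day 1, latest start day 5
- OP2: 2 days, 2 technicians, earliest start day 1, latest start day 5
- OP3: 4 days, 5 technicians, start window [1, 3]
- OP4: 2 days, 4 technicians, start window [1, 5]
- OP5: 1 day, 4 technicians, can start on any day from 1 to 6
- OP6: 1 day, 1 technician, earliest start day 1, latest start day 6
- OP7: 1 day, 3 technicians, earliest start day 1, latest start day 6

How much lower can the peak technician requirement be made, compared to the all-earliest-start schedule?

15

Early-start peak: d1:24  d2:16  d3:5  d4:5  d5:0  d6:0 ⇒ 24.
Leveled (OP1@1, OP2@1, OP3@3, OP4@3, OP5@5, OP6@1, OP7@6): d1:8  d2:7  d3:9  d4:9  d5:9  d6:8 ⇒ 9.
Reduction 24 − 9 = 15.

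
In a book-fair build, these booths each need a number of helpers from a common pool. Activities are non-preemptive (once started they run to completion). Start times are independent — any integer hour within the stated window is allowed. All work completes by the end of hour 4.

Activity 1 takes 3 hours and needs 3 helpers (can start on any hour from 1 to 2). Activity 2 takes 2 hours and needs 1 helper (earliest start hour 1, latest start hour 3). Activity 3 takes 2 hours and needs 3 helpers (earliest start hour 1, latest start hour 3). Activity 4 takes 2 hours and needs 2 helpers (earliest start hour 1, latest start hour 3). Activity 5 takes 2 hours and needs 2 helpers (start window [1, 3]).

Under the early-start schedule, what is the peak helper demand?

Early-start schedule: Activity 1@1, Activity 2@1, Activity 3@1, Activity 4@1, Activity 5@1.
Load per hour: hour 1: 11, hour 2: 11, hour 3: 3, hour 4: 0.
Peak is 11.

11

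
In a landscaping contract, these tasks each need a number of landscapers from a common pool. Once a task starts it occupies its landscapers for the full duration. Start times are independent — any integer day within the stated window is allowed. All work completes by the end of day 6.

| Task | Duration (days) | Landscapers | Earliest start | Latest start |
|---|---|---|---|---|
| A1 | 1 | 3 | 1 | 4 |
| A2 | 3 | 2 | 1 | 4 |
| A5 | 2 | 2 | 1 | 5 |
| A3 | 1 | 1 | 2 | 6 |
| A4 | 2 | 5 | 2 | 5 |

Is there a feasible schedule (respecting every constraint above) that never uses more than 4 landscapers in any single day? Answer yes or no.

no

The minimum achievable peak is 5; 4 < 5, so no feasible schedule stays within the cap.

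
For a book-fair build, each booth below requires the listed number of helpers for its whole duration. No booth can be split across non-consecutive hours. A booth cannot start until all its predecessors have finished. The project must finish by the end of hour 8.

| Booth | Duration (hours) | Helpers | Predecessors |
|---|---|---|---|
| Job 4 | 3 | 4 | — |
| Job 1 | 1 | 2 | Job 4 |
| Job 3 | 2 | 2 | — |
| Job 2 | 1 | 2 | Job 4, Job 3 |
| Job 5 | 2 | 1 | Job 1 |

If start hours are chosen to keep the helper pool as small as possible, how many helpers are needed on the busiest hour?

4

Early-start (Job 4@1, Job 1@4, Job 3@1, Job 2@4, Job 5@5) gives peak 6: h1:6  h2:6  h3:4  h4:4  h5:1  h6:1  h7:0  h8:0.
Shift Job 3→4, Job 2→6.
Schedule Job 4@1, Job 1@4, Job 3@4, Job 2@6, Job 5@5: h1:4  h2:4  h3:4  h4:4  h5:3  h6:3  h7:0  h8:0 — peak 4.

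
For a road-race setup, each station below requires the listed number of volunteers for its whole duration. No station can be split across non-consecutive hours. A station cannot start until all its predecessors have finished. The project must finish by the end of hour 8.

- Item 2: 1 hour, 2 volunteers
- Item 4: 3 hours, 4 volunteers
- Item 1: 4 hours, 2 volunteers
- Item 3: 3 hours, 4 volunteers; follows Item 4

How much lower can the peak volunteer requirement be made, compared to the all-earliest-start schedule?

Early-start peak: h1:8  h2:6  h3:6  h4:6  h5:4  h6:4  h7:0  h8:0 ⇒ 8.
Leveled (Item 2@1, Item 4@1, Item 1@2, Item 3@4): h1:6  h2:6  h3:6  h4:6  h5:6  h6:4  h7:0  h8:0 ⇒ 6.
Reduction 8 − 6 = 2.

2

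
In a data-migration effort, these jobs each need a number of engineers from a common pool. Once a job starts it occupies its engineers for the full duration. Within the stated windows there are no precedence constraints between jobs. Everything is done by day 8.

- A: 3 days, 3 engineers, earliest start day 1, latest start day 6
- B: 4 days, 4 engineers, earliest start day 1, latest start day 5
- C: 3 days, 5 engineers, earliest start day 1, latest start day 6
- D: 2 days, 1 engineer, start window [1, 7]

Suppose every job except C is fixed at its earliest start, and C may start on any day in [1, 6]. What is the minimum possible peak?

8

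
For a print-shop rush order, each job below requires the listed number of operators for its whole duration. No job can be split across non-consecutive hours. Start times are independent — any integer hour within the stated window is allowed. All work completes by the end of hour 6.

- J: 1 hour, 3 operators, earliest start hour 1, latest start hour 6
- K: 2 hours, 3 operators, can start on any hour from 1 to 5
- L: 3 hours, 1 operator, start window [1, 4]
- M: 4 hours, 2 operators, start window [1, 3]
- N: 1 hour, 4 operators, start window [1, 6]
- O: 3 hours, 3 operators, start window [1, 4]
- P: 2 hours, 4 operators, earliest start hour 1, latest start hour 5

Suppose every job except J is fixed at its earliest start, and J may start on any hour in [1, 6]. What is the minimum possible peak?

J@1: h1:20  h2:13  h3:6  h4:2  h5:0  h6:0 → peak 20
J@2: h1:17  h2:16  h3:6  h4:2  h5:0  h6:0 → peak 17
J@3: h1:17  h2:13  h3:9  h4:2  h5:0  h6:0 → peak 17
J@4: h1:17  h2:13  h3:6  h4:5  h5:0  h6:0 → peak 17
J@5: h1:17  h2:13  h3:6  h4:2  h5:3  h6:0 → peak 17
J@6: h1:17  h2:13  h3:6  h4:2  h5:0  h6:3 → peak 17
Best is J@2, peak 17.

17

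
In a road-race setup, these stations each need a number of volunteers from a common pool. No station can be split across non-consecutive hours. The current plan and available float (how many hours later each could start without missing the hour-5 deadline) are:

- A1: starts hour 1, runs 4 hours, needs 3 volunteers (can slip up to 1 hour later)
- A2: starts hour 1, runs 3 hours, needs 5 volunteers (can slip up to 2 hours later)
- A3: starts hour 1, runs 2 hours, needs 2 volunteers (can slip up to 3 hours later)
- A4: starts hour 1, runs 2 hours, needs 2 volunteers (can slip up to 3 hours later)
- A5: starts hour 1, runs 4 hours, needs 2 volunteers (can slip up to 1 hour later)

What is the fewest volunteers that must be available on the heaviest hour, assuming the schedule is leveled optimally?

Early-start (A1@1, A2@1, A3@1, A4@1, A5@1) gives peak 14: h1:14  h2:14  h3:10  h4:5  h5:0.
Shift A3→4, A4→4.
Schedule A1@1, A2@1, A3@4, A4@4, A5@1: h1:10  h2:10  h3:10  h4:9  h5:4 — peak 10.

10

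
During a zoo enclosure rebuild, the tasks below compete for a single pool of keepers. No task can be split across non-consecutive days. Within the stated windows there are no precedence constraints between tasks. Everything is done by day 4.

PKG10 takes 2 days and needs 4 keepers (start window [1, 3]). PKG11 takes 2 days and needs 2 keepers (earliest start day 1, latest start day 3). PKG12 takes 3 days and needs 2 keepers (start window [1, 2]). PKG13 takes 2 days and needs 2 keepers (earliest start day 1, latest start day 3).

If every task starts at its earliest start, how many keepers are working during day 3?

2

At early start, day 3 has: PKG12.
Demand: 2 = 2.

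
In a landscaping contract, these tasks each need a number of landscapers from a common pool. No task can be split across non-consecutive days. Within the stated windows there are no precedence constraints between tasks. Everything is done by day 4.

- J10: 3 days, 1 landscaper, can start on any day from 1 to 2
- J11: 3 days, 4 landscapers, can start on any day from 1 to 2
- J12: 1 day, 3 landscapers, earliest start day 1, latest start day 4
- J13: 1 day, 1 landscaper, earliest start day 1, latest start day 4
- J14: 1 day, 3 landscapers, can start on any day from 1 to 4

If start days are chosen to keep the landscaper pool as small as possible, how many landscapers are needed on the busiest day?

6

Early-start (J10@1, J11@1, J12@1, J13@1, J14@1) gives peak 12: d1:12  d2:5  d3:5  d4:0.
Shift J12→4, J14→4.
Schedule J10@1, J11@1, J12@4, J13@1, J14@4: d1:6  d2:5  d3:5  d4:6 — peak 6.
Total landscaper-days = 22 over 4 days ⇒ peak ≥ ⌈22/4⌉ = 6, so 6 is optimal.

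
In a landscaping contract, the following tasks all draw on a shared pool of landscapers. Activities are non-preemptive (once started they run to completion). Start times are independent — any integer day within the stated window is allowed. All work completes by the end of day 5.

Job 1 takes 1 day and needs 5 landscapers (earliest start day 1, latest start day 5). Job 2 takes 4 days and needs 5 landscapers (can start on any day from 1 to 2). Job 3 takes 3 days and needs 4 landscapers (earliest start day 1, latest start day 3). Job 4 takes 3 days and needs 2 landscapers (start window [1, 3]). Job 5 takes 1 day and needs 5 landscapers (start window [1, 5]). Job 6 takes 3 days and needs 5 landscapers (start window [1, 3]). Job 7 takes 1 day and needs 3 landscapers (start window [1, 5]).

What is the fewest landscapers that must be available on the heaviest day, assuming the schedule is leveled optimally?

Early-start (Job 1@1, Job 2@1, Job 3@1, Job 4@1, Job 5@1, Job 6@1, Job 7@1) gives peak 29: d1:29  d2:16  d3:16  d4:5  d5:0.
Shift Job 5→2, Job 6→3, Job 7→4.
Schedule Job 1@1, Job 2@1, Job 3@1, Job 4@1, Job 5@2, Job 6@3, Job 7@4: d1:16  d2:16  d3:16  d4:13  d5:5 — peak 16.

16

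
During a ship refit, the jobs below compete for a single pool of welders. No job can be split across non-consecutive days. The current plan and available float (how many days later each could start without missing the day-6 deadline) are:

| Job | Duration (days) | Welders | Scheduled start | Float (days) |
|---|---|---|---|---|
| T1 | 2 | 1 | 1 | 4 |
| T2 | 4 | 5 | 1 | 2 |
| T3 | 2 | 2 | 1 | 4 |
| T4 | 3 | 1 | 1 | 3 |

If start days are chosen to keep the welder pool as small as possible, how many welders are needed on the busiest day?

6

Early-start (T1@1, T2@1, T3@1, T4@1) gives peak 9: d1:9  d2:9  d3:6  d4:5  d5:0  d6:0.
Shift T3→5, T4→3.
Schedule T1@1, T2@1, T3@5, T4@3: d1:6  d2:6  d3:6  d4:6  d5:3  d6:2 — peak 6.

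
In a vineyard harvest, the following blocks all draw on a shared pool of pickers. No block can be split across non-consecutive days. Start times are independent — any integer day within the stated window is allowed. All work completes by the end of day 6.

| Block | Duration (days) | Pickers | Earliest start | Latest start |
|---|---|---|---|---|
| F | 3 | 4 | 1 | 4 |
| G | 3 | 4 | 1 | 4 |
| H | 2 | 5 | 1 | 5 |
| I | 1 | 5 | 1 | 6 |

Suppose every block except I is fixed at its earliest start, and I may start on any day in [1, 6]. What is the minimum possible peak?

I@1: d1:18  d2:13  d3:8  d4:0  d5:0  d6:0 → peak 18
I@2: d1:13  d2:18  d3:8  d4:0  d5:0  d6:0 → peak 18
I@3: d1:13  d2:13  d3:13  d4:0  d5:0  d6:0 → peak 13
I@4: d1:13  d2:13  d3:8  d4:5  d5:0  d6:0 → peak 13
I@5: d1:13  d2:13  d3:8  d4:0  d5:5  d6:0 → peak 13
I@6: d1:13  d2:13  d3:8  d4:0  d5:0  d6:5 → peak 13
Best is I@3, peak 13.

13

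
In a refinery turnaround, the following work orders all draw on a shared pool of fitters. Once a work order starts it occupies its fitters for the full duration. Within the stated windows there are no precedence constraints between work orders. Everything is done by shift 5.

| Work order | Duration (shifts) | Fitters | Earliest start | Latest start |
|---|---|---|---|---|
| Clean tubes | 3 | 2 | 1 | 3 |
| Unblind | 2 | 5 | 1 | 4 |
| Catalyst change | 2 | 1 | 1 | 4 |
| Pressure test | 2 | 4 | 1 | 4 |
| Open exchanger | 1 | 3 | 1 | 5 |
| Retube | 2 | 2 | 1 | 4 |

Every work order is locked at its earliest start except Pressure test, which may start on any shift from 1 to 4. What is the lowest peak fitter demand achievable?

13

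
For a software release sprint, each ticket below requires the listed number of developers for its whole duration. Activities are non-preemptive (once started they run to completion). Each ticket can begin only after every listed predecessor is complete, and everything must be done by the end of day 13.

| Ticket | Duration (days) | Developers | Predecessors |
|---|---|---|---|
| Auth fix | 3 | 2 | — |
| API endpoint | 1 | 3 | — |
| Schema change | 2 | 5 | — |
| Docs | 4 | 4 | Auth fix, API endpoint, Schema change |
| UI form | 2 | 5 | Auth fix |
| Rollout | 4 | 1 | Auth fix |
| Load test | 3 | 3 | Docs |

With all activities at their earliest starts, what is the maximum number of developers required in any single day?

10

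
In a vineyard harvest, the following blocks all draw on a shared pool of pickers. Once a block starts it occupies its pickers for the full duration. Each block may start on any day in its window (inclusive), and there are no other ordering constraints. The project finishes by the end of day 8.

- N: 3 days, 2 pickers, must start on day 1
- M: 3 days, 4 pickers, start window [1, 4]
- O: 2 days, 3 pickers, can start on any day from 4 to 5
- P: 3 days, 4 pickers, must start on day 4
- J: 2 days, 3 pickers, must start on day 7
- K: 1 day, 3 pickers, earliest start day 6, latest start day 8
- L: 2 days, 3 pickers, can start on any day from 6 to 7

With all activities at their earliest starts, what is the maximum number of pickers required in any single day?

Early-start schedule: N@1, M@1, O@4, P@4, J@7, K@6, L@6.
Load per day: day 1: 6, day 2: 6, day 3: 6, day 4: 7, day 5: 7, day 6: 10, day 7: 6, day 8: 3.
Peak is 10.

10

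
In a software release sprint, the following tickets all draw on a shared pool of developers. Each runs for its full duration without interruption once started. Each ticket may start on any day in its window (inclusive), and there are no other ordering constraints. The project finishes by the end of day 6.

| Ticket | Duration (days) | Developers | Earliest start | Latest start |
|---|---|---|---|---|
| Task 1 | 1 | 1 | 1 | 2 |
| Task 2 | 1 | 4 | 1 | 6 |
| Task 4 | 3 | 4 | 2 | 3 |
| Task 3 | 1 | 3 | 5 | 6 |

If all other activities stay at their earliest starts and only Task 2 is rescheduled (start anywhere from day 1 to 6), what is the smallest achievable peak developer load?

Task 2@1: d1:5  d2:4  d3:4  d4:4  d5:3  d6:0 → peak 5
Task 2@2: d1:1  d2:8  d3:4  d4:4  d5:3  d6:0 → peak 8
Task 2@3: d1:1  d2:4  d3:8  d4:4  d5:3  d6:0 → peak 8
Task 2@4: d1:1  d2:4  d3:4  d4:8  d5:3  d6:0 → peak 8
Task 2@5: d1:1  d2:4  d3:4  d4:4  d5:7  d6:0 → peak 7
Task 2@6: d1:1  d2:4  d3:4  d4:4  d5:3  d6:4 → peak 4
Best is Task 2@6, peak 4.

4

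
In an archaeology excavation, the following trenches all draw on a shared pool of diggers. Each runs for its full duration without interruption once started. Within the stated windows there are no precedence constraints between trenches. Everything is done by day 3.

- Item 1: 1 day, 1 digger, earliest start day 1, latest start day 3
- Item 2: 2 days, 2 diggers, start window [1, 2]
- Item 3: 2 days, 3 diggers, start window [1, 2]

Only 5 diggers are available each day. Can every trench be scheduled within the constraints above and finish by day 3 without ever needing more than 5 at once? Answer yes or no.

yes

Schedule Item 1@1, Item 2@1, Item 3@2: d1:3  d2:5  d3:3 — peak 5 ≤ 5.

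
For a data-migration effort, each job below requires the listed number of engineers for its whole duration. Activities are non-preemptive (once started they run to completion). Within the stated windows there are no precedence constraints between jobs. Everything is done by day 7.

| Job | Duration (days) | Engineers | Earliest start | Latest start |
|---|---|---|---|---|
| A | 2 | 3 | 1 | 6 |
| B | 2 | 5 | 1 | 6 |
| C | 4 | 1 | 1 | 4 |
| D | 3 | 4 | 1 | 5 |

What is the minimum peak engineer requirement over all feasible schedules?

5

Early-start (A@1, B@1, C@1, D@1) gives peak 13: d1:13  d2:13  d3:5  d4:1  d5:0  d6:0  d7:0.
Shift B→6, D→3.
Schedule A@1, B@6, C@1, D@3: d1:4  d2:4  d3:5  d4:5  d5:4  d6:5  d7:5 — peak 5.
Total engineer-days = 32 over 7 days ⇒ peak ≥ ⌈32/7⌉ = 5, so 5 is optimal.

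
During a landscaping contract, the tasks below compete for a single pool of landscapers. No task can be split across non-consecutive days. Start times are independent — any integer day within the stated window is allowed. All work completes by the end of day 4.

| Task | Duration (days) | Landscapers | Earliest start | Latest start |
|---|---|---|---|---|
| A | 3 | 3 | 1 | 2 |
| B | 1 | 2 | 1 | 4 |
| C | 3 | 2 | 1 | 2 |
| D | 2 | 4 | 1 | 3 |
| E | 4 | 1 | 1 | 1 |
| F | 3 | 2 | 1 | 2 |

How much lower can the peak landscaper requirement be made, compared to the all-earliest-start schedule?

2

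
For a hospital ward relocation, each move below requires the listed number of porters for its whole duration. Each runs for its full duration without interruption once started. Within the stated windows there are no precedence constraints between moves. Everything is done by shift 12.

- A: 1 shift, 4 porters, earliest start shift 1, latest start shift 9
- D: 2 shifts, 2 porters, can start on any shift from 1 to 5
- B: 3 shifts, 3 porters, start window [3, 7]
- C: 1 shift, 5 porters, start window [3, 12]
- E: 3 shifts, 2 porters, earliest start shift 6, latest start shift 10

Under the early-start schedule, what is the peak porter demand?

Early-start schedule: A@1, D@1, B@3, C@3, E@6.
Load per shift: shift 1: 6, shift 2: 2, shift 3: 8, shift 4: 3, shift 5: 3, shift 6: 2, shift 7: 2, shift 8: 2, shift 9: 0, shift 10: 0, shift 11: 0, shift 12: 0.
Peak is 8.

8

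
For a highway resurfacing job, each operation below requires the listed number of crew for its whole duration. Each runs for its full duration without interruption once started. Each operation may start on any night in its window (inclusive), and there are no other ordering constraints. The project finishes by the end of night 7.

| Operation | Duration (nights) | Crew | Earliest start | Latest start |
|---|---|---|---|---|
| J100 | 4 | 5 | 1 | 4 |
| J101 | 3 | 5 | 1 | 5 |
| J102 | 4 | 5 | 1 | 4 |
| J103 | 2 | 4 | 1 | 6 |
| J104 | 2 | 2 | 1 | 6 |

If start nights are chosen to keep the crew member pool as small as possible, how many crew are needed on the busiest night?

11

Early-start (J100@1, J101@1, J102@1, J103@1, J104@1) gives peak 21: n1:21  n2:21  n3:15  n4:10  n5:0  n6:0  n7:0.
Shift J102→4, J103→5, J104→5.
Schedule J100@1, J101@1, J102@4, J103@5, J104@5: n1:10  n2:10  n3:10  n4:10  n5:11  n6:11  n7:5 — peak 11.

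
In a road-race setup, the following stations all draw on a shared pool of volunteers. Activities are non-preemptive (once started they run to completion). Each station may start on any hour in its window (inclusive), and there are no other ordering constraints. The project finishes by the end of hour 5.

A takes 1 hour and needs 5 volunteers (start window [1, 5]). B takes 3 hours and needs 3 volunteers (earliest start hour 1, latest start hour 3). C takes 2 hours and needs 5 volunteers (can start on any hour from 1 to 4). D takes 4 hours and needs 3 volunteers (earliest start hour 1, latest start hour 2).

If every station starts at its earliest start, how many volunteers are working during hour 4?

3

At early start, hour 4 has: D.
Demand: 3 = 3.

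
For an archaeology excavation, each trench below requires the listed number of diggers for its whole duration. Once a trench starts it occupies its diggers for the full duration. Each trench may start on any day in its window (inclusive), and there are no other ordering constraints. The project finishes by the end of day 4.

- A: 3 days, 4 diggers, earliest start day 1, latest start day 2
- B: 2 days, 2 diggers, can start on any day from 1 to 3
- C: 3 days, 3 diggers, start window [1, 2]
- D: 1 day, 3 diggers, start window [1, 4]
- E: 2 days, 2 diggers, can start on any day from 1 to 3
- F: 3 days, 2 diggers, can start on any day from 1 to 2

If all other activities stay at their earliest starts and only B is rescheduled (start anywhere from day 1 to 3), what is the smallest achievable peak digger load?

B@1: d1:16  d2:13  d3:9  d4:0 → peak 16
B@2: d1:14  d2:13  d3:11  d4:0 → peak 14
B@3: d1:14  d2:11  d3:11  d4:2 → peak 14
Best is B@2, peak 14.

14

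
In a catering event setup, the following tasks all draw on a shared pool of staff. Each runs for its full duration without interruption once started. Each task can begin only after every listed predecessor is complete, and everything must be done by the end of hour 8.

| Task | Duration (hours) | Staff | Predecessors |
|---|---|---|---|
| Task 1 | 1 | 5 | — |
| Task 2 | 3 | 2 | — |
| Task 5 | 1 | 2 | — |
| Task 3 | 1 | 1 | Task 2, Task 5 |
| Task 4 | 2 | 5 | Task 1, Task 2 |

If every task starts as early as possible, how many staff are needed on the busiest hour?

Early-start schedule: Task 1@1, Task 2@1, Task 5@1, Task 3@4, Task 4@4.
Load per hour: hour 1: 9, hour 2: 2, hour 3: 2, hour 4: 6, hour 5: 5, hour 6: 0, hour 7: 0, hour 8: 0.
Peak is 9.

9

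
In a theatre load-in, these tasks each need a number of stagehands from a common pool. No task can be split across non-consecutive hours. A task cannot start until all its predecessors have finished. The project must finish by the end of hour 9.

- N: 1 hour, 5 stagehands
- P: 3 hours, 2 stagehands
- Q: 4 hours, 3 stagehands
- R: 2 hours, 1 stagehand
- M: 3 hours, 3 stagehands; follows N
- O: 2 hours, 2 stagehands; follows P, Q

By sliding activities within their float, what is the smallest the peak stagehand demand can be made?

5

Early-start (N@1, P@1, Q@1, R@1, M@2, O@5) gives peak 11: h1:11  h2:9  h3:8  h4:6  h5:2  h6:2  h7:0  h8:0  h9:0.
Shift P→2, Q→2, R→5, M→6, O→7.
Schedule N@1, P@2, Q@2, R@5, M@6, O@7: h1:5  h2:5  h3:5  h4:5  h5:4  h6:4  h7:5  h8:5  h9:0 — peak 5.
Total stagehand-hours = 38 over 9 hours ⇒ peak ≥ ⌈38/9⌉ = 5, so 5 is optimal.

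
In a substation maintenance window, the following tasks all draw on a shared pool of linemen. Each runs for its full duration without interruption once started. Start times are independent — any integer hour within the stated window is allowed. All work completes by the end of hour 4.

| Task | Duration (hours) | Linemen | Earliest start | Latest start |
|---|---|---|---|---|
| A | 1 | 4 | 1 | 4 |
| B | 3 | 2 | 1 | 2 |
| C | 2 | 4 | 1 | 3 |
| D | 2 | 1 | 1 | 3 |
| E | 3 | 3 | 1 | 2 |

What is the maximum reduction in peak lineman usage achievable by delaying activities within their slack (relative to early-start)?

5

Early-start peak: h1:14  h2:10  h3:5  h4:0 ⇒ 14.
Leveled (A@1, B@1, C@3, D@1, E@2): h1:7  h2:6  h3:9  h4:7 ⇒ 9.
Reduction 14 − 9 = 5.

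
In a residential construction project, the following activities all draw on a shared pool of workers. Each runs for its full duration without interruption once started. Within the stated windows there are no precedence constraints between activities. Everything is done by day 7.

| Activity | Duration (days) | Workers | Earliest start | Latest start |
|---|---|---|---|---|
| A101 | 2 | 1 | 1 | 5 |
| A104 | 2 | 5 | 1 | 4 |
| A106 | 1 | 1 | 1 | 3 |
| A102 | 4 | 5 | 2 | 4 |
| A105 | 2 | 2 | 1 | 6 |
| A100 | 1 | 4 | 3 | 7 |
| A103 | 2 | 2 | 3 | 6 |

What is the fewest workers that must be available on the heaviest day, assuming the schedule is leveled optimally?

Early-start (A101@1, A104@1, A106@1, A102@2, A105@1, A100@3, A103@3) gives peak 13: d1:9  d2:13  d3:11  d4:7  d5:5  d6:0  d7:0.
Shift A102→3, A105→3, A100→7, A103→5.
Schedule A101@1, A104@1, A106@1, A102@3, A105@3, A100@7, A103@5: d1:7  d2:6  d3:7  d4:7  d5:7  d6:7  d7:4 — peak 7.
Total worker-days = 45 over 7 days ⇒ peak ≥ ⌈45/7⌉ = 7, so 7 is optimal.

7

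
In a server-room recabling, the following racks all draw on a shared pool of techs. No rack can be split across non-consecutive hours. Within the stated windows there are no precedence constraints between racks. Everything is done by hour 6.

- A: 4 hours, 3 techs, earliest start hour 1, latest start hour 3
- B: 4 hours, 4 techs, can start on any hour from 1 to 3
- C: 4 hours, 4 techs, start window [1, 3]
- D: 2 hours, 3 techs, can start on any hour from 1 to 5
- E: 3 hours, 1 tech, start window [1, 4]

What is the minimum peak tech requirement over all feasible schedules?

12

Early-start (A@1, B@1, C@1, D@1, E@1) gives peak 15: h1:15  h2:15  h3:12  h4:11  h5:0  h6:0.
Shift D→5.
Schedule A@1, B@1, C@1, D@5, E@1: h1:12  h2:12  h3:12  h4:11  h5:3  h6:3 — peak 12.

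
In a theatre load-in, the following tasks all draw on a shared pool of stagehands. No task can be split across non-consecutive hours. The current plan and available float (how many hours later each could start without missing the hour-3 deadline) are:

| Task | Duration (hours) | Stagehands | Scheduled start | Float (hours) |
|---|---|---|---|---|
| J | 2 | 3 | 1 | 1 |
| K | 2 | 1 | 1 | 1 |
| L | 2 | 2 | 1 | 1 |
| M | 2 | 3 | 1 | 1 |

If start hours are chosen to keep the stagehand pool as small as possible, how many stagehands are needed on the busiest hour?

9

Schedule J@1, K@1, L@1, M@1: h1:9  h2:9  h3:0 — peak 9.
No arrangement of the 16 feasible schedules does better.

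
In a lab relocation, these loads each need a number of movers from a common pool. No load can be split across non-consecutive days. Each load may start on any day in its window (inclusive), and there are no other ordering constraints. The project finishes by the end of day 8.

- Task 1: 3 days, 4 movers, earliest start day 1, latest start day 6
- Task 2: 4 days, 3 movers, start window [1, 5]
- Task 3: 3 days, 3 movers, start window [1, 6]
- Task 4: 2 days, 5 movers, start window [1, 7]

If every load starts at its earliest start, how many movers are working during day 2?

At early start, day 2 has: Task 1, Task 2, Task 3, Task 4.
Demand: 4 + 3 + 3 + 5 = 15.

15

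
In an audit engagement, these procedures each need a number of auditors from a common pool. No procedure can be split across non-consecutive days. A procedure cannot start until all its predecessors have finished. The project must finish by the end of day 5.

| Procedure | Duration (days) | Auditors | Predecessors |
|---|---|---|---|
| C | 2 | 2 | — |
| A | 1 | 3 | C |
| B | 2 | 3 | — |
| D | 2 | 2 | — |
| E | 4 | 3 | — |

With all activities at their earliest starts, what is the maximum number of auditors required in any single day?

Early-start schedule: C@1, A@3, B@1, D@1, E@1.
Load per day: day 1: 10, day 2: 10, day 3: 6, day 4: 3, day 5: 0.
Peak is 10.

10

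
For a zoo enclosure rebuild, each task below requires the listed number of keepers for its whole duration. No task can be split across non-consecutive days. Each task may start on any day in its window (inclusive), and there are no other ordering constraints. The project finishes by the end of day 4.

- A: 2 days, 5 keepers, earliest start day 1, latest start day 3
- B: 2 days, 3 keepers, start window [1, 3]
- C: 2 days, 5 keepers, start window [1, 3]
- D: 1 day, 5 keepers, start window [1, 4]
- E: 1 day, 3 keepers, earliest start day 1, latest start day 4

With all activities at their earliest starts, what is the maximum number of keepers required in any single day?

21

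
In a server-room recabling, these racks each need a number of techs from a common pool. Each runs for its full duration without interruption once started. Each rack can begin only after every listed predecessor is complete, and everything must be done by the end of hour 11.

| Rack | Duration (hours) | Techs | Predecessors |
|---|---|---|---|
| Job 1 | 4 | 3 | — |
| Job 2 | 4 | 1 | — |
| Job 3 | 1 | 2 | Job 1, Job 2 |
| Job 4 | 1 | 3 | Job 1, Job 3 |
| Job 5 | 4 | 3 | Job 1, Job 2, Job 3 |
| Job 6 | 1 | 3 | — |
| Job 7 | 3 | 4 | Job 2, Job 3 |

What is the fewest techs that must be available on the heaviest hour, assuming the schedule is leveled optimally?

Early-start (Job 1@1, Job 2@1, Job 3@5, Job 4@6, Job 5@6, Job 6@1, Job 7@6) gives peak 10: h1:7  h2:4  h3:4  h4:4  h5:2  h6:10  h7:7  h8:7  h9:3  h10:0  h11:0.
Shift Job 7→7.
Schedule Job 1@1, Job 2@1, Job 3@5, Job 4@6, Job 5@6, Job 6@1, Job 7@7: h1:7  h2:4  h3:4  h4:4  h5:2  h6:6  h7:7  h8:7  h9:7  h10:0  h11:0 — peak 7.

7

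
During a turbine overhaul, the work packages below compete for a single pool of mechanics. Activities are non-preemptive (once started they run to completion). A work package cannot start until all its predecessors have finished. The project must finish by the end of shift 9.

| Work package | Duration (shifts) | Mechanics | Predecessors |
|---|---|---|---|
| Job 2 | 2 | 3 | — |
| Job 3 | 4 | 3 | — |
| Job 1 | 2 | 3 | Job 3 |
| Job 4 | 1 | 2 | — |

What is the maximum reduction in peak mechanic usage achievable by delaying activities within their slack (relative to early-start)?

Early-start peak: s1:8  s2:6  s3:3  s4:3  s5:3  s6:3  s7:0  s8:0  s9:0 ⇒ 8.
Leveled (Job 2@1, Job 3@3, Job 1@7, Job 4@9): s1:3  s2:3  s3:3  s4:3  s5:3  s6:3  s7:3  s8:3  s9:2 ⇒ 3.
Reduction 8 − 3 = 5.

5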